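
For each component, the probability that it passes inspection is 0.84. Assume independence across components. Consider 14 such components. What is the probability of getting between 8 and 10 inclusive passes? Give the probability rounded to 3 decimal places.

X ~ Binomial(14, 0.84); P(8 ≤ X ≤ 10) = Σ C(14,k) p^k (1−p)^(14−k) over k:
  k=8: C(14,8)·0.84^8·0.16^6 = 0.01249
  k=9: C(14,9)·0.84^9·0.16^5 = 0.04371
  k=10: C(14,10)·0.84^10·0.16^4 = 0.11474
Total = 0.17094

0.171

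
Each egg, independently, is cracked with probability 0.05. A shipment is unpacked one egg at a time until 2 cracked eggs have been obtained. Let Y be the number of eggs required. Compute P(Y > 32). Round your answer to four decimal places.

0.5200

Needing more than 32 eggs ⇔ fewer than 2 successes in the first 32. With X ~ Binomial(32, 0.05), P(Y > 32) = P(X ≤ 1).
  k=0: C(32,0)·0.05^0·0.95^32 = 0.193711
  k=1: C(32,1)·0.05^1·0.95^31 = 0.326251
P(X ≤ 1) = 0.519962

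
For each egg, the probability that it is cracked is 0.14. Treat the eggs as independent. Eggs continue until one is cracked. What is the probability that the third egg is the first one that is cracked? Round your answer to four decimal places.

0.1035

Geometric (trials to first success), p = 0.14.
P(Y = 3) = (1−p)^2 · p = 0.7396 · 0.14 = 0.103544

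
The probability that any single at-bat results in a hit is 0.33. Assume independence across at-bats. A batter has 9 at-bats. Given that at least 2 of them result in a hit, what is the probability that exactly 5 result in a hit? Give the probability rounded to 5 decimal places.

0.11660

X ~ Binomial(9, 0.33). Want P(X=5 | X≥2) = P(X=5) / P(X≥2).
P(X=5) = C(9,5)·0.33^5·0.67^4 = 0.0993664
P(X≥2) = 1 − 0.0272065 − 0.1206021 = 0.8521914
Ratio = 0.0993664 / 0.8521914 = 0.1166010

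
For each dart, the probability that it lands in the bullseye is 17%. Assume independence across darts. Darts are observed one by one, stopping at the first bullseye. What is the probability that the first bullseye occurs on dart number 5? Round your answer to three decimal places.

Geometric (trials to first success), p = 0.17.
P(Y = 5) = (1−p)^4 · p = 0.47458 · 0.17 = 0.08068

0.081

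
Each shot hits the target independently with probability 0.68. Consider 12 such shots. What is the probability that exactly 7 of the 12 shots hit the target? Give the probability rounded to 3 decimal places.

0.179

X ~ Binomial(n=12, p=0.68).
P(X=7) = C(12,7) · p^7 · (1−p)^5
= 792 · 0.06723 · 0.0033554 = 0.17866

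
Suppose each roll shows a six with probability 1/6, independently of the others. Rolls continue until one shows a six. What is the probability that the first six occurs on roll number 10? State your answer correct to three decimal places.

0.032

Geometric (trials to first success), p = 0.166667.
P(Y = 10) = (1−p)^9 · p = 0.19381 · 0.166667 = 0.03230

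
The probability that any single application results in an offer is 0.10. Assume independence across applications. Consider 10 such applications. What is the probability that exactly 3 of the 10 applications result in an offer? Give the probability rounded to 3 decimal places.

0.057

X ~ Binomial(n=10, p=0.10).
P(X=3) = C(10,3) · p^3 · (1−p)^7
= 120 · 0.001 · 0.4783 = 0.05740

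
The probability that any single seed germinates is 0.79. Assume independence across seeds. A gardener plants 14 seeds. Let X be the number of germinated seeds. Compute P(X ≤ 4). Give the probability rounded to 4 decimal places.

0.0001

X ~ Binomial(14, 0.79); P(X ≤ 4) = Σ C(14,k) p^k (1−p)^(14−k) over k:
  k=0: C(14,0)·0.79^0·0.21^14 = 0.000000
  k=1: C(14,1)·0.79^1·0.21^13 = 0.000000
  k=2: C(14,2)·0.79^2·0.21^12 = 0.000000
  k=3: C(14,3)·0.79^3·0.21^11 = 0.000006
  k=4: C(14,4)·0.79^4·0.21^10 = 0.000065
Total = 0.000072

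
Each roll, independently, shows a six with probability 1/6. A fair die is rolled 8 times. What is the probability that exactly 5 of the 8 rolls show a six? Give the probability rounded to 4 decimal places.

X ~ Binomial(n=8, p=0.166667).
P(X=5) = C(8,5) · p^5 · (1−p)^3
= 56 · 0.0001286 · 0.5787 = 0.004168

0.0042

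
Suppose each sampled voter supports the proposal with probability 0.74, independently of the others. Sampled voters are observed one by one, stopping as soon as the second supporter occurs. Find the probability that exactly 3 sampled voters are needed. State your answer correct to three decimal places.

0.285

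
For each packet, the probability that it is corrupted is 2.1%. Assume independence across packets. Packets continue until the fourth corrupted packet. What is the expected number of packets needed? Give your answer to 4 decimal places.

190.4762

Y = total packets until the fourth success; negative binomial with r=4, p=0.021.
E[Y] = r / p = 4 / 0.021 = 190.476190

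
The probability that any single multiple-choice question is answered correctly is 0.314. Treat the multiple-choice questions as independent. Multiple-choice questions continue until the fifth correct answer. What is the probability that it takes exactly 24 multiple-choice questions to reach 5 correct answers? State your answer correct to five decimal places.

Y = trial on which the fifth success occurs; negative binomial, r=5, p=0.314.
P(Y=24) = C(23,4) · p^5 · (1−p)^19
= 8855 · 0.0030524 · 0.00077653 = 0.0209892

0.02099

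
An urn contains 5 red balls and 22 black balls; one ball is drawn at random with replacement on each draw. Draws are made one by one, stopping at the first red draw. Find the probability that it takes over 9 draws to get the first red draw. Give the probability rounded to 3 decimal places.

0.158

Y = number of draws to the first success; geometric, p = 0.185185.
P(Y > 9) = P(first 9 all fail) = (1−p)^9 = 0.15832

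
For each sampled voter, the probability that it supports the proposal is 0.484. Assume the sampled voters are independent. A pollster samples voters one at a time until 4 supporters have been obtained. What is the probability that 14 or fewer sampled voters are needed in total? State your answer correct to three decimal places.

0.963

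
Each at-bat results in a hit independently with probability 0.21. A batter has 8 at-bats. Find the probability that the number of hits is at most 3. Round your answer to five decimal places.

0.93408

X ~ Binomial(8, 0.21); P(X ≤ 3) = Σ C(8,k) p^k (1−p)^(8−k) over k:
  k=0: C(8,0)·0.21^0·0.79^8 = 0.1517109
  k=1: C(8,1)·0.21^1·0.79^7 = 0.3226257
  k=2: C(8,2)·0.21^2·0.79^6 = 0.3001644
  k=3: C(8,3)·0.21^3·0.79^5 = 0.1595811
Total = 0.9340820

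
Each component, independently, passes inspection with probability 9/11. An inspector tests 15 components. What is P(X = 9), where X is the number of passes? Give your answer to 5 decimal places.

0.02971

X ~ Binomial(n=15, p=0.818182).
P(X=9) = C(15,9) · p^9 · (1−p)^6
= 5005 · 0.1643 · 3.6126e-05 = 0.0297082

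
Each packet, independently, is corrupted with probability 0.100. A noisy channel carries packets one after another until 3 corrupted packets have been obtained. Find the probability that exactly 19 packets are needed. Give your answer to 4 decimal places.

Y = trial on which the third success occurs; negative binomial, r=3, p=0.10.
P(Y=19) = C(18,2) · p^3 · (1−p)^16
= 153 · 0.001 · 0.1853 = 0.028351

0.0284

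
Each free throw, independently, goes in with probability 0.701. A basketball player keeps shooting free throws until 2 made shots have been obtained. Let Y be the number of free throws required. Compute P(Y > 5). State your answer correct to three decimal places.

Needing more than 5 free throws ⇔ fewer than 2 successes in the first 5. With X ~ Binomial(5, 0.701), P(Y > 5) = P(X ≤ 1).
  k=0: C(5,0)·0.701^0·0.299^5 = 0.00239
  k=1: C(5,1)·0.701^1·0.299^4 = 0.02801
P(X ≤ 1) = 0.03040

0.030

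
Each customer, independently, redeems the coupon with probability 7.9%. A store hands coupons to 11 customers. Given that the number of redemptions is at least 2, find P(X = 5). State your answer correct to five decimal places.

0.00406

X ~ Binomial(11, 0.079). Want P(X=5 | X≥2) = P(X=5) / P(X≥2).
P(X=5) = C(11,5)·0.079^5·0.921^6 = 0.0008676
P(X≥2) = 1 − 0.4044417 − 0.3816068 = 0.2139515
Ratio = 0.0008676 / 0.2139515 = 0.0040553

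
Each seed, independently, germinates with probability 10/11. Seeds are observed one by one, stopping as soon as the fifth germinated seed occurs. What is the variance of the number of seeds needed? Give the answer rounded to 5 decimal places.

Y = total seeds until the fifth success; negative binomial with r=5, p=0.909091.
Var(Y) = r(1−p)/p² = 5·0.090909 / 0.909091² = 0.5500000

0.55000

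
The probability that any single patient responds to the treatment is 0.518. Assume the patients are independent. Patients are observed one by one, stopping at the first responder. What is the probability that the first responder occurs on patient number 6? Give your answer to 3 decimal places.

0.013

Geometric (trials to first success), p = 0.518.
P(Y = 6) = (1−p)^5 · p = 0.026016 · 0.518 = 0.01348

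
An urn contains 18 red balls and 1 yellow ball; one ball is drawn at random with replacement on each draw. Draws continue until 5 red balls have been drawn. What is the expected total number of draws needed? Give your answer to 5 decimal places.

5.27778

Y = total draws until the fifth success; negative binomial with r=5, p=0.947368.
E[Y] = r / p = 5 / 0.947368 = 5.2777778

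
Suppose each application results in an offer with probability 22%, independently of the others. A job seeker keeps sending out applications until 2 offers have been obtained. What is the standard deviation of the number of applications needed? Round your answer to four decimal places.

Y = total applications until the second success; negative binomial with r=2, p=0.22.
SD(Y) = √[r(1−p)/p²] = √(32.231405) = 5.677271

5.6773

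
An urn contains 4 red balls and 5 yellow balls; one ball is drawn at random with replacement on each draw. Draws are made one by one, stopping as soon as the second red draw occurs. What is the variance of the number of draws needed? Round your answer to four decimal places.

Y = total draws until the second success; negative binomial with r=2, p=0.444444.
Var(Y) = r(1−p)/p² = 2·0.555556 / 0.444444² = 5.625000

5.6250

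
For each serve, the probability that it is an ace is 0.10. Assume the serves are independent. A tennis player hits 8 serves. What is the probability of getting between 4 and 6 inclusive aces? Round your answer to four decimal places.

0.0050

X ~ Binomial(8, 0.10); P(4 ≤ X ≤ 6) = Σ C(8,k) p^k (1−p)^(8−k) over k:
  k=4: C(8,4)·0.10^4·0.90^4 = 0.004593
  k=5: C(8,5)·0.10^5·0.90^3 = 0.000408
  k=6: C(8,6)·0.10^6·0.90^2 = 0.000023
Total = 0.005024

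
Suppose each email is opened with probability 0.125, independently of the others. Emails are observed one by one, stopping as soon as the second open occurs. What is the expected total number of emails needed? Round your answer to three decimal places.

16.000

Y = total emails until the second success; negative binomial with r=2, p=0.125.
E[Y] = r / p = 2 / 0.125 = 16.00000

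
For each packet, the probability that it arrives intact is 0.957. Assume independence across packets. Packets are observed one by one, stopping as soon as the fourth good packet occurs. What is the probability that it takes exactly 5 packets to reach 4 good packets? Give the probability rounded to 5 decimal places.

0.14427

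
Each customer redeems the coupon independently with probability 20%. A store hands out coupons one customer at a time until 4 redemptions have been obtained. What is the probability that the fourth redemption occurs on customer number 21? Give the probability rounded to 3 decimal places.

Y = trial on which the fourth success occurs; negative binomial, r=4, p=0.20.
P(Y=21) = C(20,3) · p^4 · (1−p)^17
= 1140 · 0.0016 · 0.022518 = 0.04107

0.041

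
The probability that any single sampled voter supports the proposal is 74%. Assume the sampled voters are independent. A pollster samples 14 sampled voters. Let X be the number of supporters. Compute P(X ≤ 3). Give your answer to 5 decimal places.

0.00006

X ~ Binomial(14, 0.74); P(X ≤ 3) = Σ C(14,k) p^k (1−p)^(14−k) over k:
  k=0: C(14,0)·0.74^0·0.26^14 = 0.0000000
  k=1: C(14,1)·0.74^1·0.26^13 = 0.0000003
  k=2: C(14,2)·0.74^2·0.26^12 = 0.0000048
  k=3: C(14,3)·0.74^3·0.26^11 = 0.0000541
Total = 0.0000592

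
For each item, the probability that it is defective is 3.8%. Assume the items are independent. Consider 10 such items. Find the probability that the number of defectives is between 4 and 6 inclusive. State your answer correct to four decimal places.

X ~ Binomial(10, 0.038); P(4 ≤ X ≤ 6) = Σ C(10,k) p^k (1−p)^(10−k) over k:
  k=4: C(10,4)·0.038^4·0.962^6 = 0.000347
  k=5: C(10,5)·0.038^5·0.962^5 = 0.000016
  k=6: C(10,6)·0.038^6·0.962^4 = 0.000001
Total = 0.000364

0.0004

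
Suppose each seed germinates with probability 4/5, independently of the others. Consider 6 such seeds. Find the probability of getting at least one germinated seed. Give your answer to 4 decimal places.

P(at least one) = 1 − P(none) = 1 − (1 − 0.80)^6
= 1 − 0.000064 = 0.999936

0.9999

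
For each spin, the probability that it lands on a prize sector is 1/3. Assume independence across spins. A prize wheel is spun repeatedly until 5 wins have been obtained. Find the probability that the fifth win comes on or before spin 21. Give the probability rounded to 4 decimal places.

Finishing within 21 spins ⇔ at least 5 successes in the first 21. With X ~ Binomial(21, 0.333333), P(Y ≤ 21) = 1 − P(X ≤ 4).
  k=0: C(21,0)·0.333333^0·0.666667^21 = 0.000200
  k=1: C(21,1)·0.333333^1·0.666667^20 = 0.002105
  k=2: C(21,2)·0.333333^2·0.666667^19 = 0.010526
  k=3: C(21,3)·0.333333^3·0.666667^18 = 0.033331
  k=4: C(21,4)·0.333333^4·0.666667^17 = 0.074994
1 − 0.121156 = 0.878844

0.8788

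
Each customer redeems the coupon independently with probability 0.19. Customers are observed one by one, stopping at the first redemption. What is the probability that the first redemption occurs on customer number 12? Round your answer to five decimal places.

0.01871

Geometric (trials to first success), p = 0.19.
P(Y = 12) = (1−p)^11 · p = 0.098477 · 0.19 = 0.0187106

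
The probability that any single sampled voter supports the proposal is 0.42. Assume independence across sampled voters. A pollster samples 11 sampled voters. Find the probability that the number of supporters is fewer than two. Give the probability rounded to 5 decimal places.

0.02240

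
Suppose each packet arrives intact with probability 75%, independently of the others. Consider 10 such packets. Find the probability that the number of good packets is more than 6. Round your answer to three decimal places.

X ~ Binomial(10, 0.75); P(X ≥ 7) = Σ C(10,k) p^k (1−p)^(10−k) over k:
  k=7: C(10,7)·0.75^7·0.25^3 = 0.25028
  k=8: C(10,8)·0.75^8·0.25^2 = 0.28157
  k=9: C(10,9)·0.75^9·0.25^1 = 0.18771
  k=10: C(10,10)·0.75^10·0.25^0 = 0.05631
Total = 0.77588

0.776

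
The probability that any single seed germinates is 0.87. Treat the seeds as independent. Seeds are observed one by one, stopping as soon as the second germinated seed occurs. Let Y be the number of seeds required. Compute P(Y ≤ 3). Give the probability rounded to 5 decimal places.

Finishing within 3 seeds ⇔ at least 2 successes in the first 3. With X ~ Binomial(3, 0.87), P(Y ≤ 3) = 1 − P(X ≤ 1).
  k=0: C(3,0)·0.87^0·0.13^3 = 0.0021970
  k=1: C(3,1)·0.87^1·0.13^2 = 0.0441090
1 − 0.0463060 = 0.9536940

0.95369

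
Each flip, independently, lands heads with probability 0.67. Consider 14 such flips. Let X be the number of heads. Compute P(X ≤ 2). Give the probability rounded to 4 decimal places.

X ~ Binomial(14, 0.67); P(X ≤ 2) = Σ C(14,k) p^k (1−p)^(14−k) over k:
  k=0: C(14,0)·0.67^0·0.33^14 = 0.000000
  k=1: C(14,1)·0.67^1·0.33^13 = 0.000005
  k=2: C(14,2)·0.67^2·0.33^12 = 0.000068
Total = 0.000073

0.0001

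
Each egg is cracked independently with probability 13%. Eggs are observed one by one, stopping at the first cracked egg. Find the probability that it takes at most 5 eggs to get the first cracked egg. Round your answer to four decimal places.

Y = number of eggs to the first success; geometric, p = 0.13.
P(Y ≤ 5) = 1 − (1−p)^5 = 1 − 0.498421 = 0.501579

0.5016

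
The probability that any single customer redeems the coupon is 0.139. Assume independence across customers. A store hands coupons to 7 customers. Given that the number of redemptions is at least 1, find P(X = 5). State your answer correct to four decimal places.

X ~ Binomial(7, 0.139). Want P(X=5 | X≥1) = P(X=5) / P(X≥1).
P(X=5) = C(7,5)·0.139^5·0.861^2 = 0.000808
P(X≥1) = 1 − 0.350770 = 0.649230
Ratio = 0.000808 / 0.649230 = 0.001244

0.0012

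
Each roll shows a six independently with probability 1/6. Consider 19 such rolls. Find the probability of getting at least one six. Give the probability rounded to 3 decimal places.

P(at least one) = 1 − P(none) = 1 − (1 − 0.166667)^19
= 1 − 0.03130 = 0.96870

0.969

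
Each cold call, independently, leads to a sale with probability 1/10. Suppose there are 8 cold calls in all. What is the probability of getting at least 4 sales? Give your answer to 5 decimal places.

0.00502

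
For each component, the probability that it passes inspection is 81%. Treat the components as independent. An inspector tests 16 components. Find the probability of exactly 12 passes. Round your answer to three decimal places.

X ~ Binomial(n=16, p=0.81).
P(X=12) = C(16,12) · p^12 · (1−p)^4
= 1820 · 0.079766 · 0.0013032 = 0.18919

0.189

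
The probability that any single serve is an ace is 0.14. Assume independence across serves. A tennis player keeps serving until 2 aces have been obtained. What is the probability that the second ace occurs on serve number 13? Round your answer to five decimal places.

Y = trial on which the second success occurs; negative binomial, r=2, p=0.14.
P(Y=13) = C(12,1) · p^2 · (1−p)^11
= 12 · 0.0196 · 0.19032 = 0.0447631

0.04476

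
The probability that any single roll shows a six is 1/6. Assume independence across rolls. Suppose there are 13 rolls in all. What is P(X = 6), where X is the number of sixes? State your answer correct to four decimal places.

0.0103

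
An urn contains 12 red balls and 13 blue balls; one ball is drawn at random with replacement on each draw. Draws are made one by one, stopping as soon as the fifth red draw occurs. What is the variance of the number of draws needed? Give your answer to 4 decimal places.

Y = total draws until the fifth success; negative binomial with r=5, p=0.48.
Var(Y) = r(1−p)/p² = 5·0.52 / 0.48² = 11.284722

11.2847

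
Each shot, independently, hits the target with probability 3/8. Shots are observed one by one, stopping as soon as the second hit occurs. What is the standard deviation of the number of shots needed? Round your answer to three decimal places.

2.981

Y = total shots until the second success; negative binomial with r=2, p=0.375.
SD(Y) = √[r(1−p)/p²] = √(8.88889) = 2.98142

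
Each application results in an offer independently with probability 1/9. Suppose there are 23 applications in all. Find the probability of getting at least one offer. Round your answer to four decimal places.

P(at least one) = 1 − P(none) = 1 − (1 − 0.111111)^23
= 1 − 0.066603 = 0.933397

0.9334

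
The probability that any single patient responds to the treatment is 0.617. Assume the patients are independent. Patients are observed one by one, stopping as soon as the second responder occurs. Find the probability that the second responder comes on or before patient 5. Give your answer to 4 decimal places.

Finishing within 5 patients ⇔ at least 2 successes in the first 5. With X ~ Binomial(5, 0.617), P(Y ≤ 5) = 1 − P(X ≤ 1).
  k=0: C(5,0)·0.617^0·0.383^5 = 0.008241
  k=1: C(5,1)·0.617^1·0.383^4 = 0.066382
1 − 0.074623 = 0.925377

0.9254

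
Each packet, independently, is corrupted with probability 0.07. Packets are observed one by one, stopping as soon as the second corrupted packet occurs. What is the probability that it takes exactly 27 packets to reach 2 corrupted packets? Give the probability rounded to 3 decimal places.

Y = trial on which the second success occurs; negative binomial, r=2, p=0.07.
P(Y=27) = C(26,1) · p^2 · (1−p)^25
= 26 · 0.0049 · 0.16296 = 0.02076

0.021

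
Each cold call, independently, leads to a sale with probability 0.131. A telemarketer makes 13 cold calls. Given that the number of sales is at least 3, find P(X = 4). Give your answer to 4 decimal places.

X ~ Binomial(13, 0.131). Want P(X=4 | X≥3) = P(X=4) / P(X≥3).
P(X=4) = C(13,4)·0.131^4·0.869^9 = 0.059507
P(X≥3) = 1 − 0.161160 − 0.315829 − 0.285663 = 0.237348
Ratio = 0.059507 / 0.237348 = 0.250717

0.2507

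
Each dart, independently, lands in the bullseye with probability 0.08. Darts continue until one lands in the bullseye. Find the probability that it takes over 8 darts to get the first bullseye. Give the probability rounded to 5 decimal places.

0.51322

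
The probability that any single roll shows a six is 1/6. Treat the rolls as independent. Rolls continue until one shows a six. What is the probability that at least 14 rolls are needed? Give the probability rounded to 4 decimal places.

Y = number of rolls to the first success; geometric, p = 0.166667.
P(Y > 13) = P(first 13 all fail) = (1−p)^13 = 0.093464

0.0935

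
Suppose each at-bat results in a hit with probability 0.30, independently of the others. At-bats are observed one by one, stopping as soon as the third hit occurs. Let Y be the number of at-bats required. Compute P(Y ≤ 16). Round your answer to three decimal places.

Finishing within 16 at-bats ⇔ at least 3 successes in the first 16. With X ~ Binomial(16, 0.30), P(Y ≤ 16) = 1 − P(X ≤ 2).
  k=0: C(16,0)·0.30^0·0.70^16 = 0.00332
  k=1: C(16,1)·0.30^1·0.70^15 = 0.02279
  k=2: C(16,2)·0.30^2·0.70^14 = 0.07325
1 − 0.09936 = 0.90064

0.901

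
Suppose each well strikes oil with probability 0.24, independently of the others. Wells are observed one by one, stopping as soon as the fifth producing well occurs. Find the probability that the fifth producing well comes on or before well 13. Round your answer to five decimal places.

Finishing within 13 wells ⇔ at least 5 successes in the first 13. With X ~ Binomial(13, 0.24), P(Y ≤ 13) = 1 − P(X ≤ 4).
  k=0: C(13,0)·0.24^0·0.76^13 = 0.0282213
  k=1: C(13,1)·0.24^1·0.76^12 = 0.1158558
  k=2: C(13,2)·0.24^2·0.76^11 = 0.2195162
  k=3: C(13,3)·0.24^3·0.76^10 = 0.2541767
  k=4: C(13,4)·0.24^4·0.76^9 = 0.2006658
1 − 0.8184357 = 0.1815643

0.18156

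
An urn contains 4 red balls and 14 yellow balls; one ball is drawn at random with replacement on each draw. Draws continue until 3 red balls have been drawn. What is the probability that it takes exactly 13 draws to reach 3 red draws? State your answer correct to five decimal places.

0.05868

Y = trial on which the third success occurs; negative binomial, r=3, p=0.222222.
P(Y=13) = C(12,2) · p^3 · (1−p)^10
= 66 · 0.010974 · 0.081013 = 0.0586762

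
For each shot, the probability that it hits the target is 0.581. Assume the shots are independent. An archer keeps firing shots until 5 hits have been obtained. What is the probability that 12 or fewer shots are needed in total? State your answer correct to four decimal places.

0.9250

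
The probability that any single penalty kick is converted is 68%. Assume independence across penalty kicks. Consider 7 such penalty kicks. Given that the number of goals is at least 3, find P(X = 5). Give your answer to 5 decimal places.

X ~ Binomial(7, 0.68). Want P(X=5 | X≥3) = P(X=5) / P(X≥3).
P(X=5) = C(7,5)·0.68^5·0.32^2 = 0.3126539
P(X≥3) = 1 − 0.0003436 − 0.0051110 − 0.0325827 = 0.9619627
Ratio = 0.3126539 / 0.9619627 = 0.3250166

0.32502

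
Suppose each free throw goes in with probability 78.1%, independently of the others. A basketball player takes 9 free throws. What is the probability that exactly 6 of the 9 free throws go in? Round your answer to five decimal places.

0.20022

X ~ Binomial(n=9, p=0.781).
P(X=6) = C(9,6) · p^6 · (1−p)^3
= 84 · 0.22694 · 0.010503 = 0.2002248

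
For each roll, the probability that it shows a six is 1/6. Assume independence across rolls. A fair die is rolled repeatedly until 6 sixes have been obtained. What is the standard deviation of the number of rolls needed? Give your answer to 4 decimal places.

13.4164

Y = total rolls until the sixth success; negative binomial with r=6, p=0.166667.
SD(Y) = √[r(1−p)/p²] = √(180.000000) = 13.416408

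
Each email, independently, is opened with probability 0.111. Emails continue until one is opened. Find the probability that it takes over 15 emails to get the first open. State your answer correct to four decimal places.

Y = number of emails to the first success; geometric, p = 0.111.
P(Y > 15) = P(first 15 all fail) = (1−p)^15 = 0.171209

0.1712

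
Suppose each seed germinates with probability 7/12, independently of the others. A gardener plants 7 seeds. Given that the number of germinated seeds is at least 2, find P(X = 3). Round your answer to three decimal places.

X ~ Binomial(7, 0.583333). Want P(X=3 | X≥2) = P(X=3) / P(X≥2).
P(X=3) = C(7,3)·0.583333^3·0.416667^4 = 0.20940
P(X≥2) = 1 − 0.00218 − 0.02137 = 0.97645
Ratio = 0.20940 / 0.97645 = 0.21445

0.214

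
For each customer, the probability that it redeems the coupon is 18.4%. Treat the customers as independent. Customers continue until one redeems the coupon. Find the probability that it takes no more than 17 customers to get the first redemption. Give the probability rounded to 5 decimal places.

0.96847

Y = number of customers to the first success; geometric, p = 0.184.
P(Y ≤ 17) = 1 − (1−p)^17 = 1 − 0.0315306 = 0.9684694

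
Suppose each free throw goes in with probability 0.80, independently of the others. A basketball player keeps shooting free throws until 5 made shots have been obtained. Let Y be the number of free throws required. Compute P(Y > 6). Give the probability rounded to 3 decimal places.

Needing more than 6 free throws ⇔ fewer than 5 successes in the first 6. With X ~ Binomial(6, 0.80), P(Y > 6) = P(X ≤ 4).
  k=0: C(6,0)·0.80^0·0.20^6 = 0.00006
  k=1: C(6,1)·0.80^1·0.20^5 = 0.00154
  k=2: C(6,2)·0.80^2·0.20^4 = 0.01536
  k=3: C(6,3)·0.80^3·0.20^3 = 0.08192
  k=4: C(6,4)·0.80^4·0.20^2 = 0.24576
P(X ≤ 4) = 0.34464

0.345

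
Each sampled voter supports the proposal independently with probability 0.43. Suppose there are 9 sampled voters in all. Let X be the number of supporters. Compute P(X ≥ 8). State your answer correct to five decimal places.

0.00650

X ~ Binomial(9, 0.43); P(X ≥ 8) = Σ C(9,k) p^k (1−p)^(9−k) over k:
  k=8: C(9,8)·0.43^8·0.57^1 = 0.0059960
  k=9: C(9,9)·0.43^9·0.57^0 = 0.0005026
Total = 0.0064986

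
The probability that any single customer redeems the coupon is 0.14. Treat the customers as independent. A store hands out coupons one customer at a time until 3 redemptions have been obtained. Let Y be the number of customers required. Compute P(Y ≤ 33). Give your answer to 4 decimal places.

0.8596

Finishing within 33 customers ⇔ at least 3 successes in the first 33. With X ~ Binomial(33, 0.14), P(Y ≤ 33) = 1 − P(X ≤ 2).
  k=0: C(33,0)·0.14^0·0.86^33 = 0.006894
  k=1: C(33,1)·0.14^1·0.86^32 = 0.037033
  k=2: C(33,2)·0.14^2·0.86^31 = 0.096459
1 − 0.140386 = 0.859614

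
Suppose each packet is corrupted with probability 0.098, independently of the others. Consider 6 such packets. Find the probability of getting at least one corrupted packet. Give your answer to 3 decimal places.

P(at least one) = 1 − P(none) = 1 − (1 − 0.098)^6
= 1 − 0.53857 = 0.46143

0.461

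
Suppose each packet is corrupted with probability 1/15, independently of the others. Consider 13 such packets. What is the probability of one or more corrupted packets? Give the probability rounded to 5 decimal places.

0.59217

P(at least one) = 1 − P(none) = 1 − (1 − 0.066667)^13
= 1 − 0.4078290 = 0.5921710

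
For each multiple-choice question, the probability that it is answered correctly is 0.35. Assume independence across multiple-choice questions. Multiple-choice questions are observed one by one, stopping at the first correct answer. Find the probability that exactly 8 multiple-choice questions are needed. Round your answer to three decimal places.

Geometric (trials to first success), p = 0.35.
P(Y = 8) = (1−p)^7 · p = 0.049022 · 0.35 = 0.01716

0.017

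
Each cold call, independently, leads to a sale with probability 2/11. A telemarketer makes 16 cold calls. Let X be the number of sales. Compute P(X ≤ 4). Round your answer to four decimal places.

0.8495

X ~ Binomial(16, 0.181818); P(X ≤ 4) = Σ C(16,k) p^k (1−p)^(16−k) over k:
  k=0: C(16,0)·0.181818^0·0.818182^16 = 0.040327
  k=1: C(16,1)·0.181818^1·0.818182^15 = 0.143385
  k=2: C(16,2)·0.181818^2·0.818182^14 = 0.238976
  k=3: C(16,3)·0.181818^3·0.818182^13 = 0.247826
  k=4: C(16,4)·0.181818^4·0.818182^12 = 0.178986
Total = 0.849500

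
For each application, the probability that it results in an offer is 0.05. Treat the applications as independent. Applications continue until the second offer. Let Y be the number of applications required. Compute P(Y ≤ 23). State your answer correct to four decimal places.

0.3206

Finishing within 23 applications ⇔ at least 2 successes in the first 23. With X ~ Binomial(23, 0.05), P(Y ≤ 23) = 1 − P(X ≤ 1).
  k=0: C(23,0)·0.05^0·0.95^23 = 0.307357
  k=1: C(23,1)·0.05^1·0.95^22 = 0.372064
1 − 0.679420 = 0.320580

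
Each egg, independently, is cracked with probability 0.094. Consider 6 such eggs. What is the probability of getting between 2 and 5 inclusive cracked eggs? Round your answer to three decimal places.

X ~ Binomial(6, 0.094); P(2 ≤ X ≤ 5) = Σ C(6,k) p^k (1−p)^(6−k) over k:
  k=2: C(6,2)·0.094^2·0.906^4 = 0.08930
  k=3: C(6,3)·0.094^3·0.906^3 = 0.01235
  k=4: C(6,4)·0.094^4·0.906^2 = 0.00096
  k=5: C(6,5)·0.094^5·0.906^1 = 0.00004
Total = 0.10266

0.103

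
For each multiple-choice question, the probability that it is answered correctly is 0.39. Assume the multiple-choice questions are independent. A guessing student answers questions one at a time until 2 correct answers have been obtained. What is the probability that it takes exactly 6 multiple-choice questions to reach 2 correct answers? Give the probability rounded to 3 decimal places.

Y = trial on which the second success occurs; negative binomial, r=2, p=0.39.
P(Y=6) = C(5,1) · p^2 · (1−p)^4
= 5 · 0.1521 · 0.13846 = 0.10530

0.105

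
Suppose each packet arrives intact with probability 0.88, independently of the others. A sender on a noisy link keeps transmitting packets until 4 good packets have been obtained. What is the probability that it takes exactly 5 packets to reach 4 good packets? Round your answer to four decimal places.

0.2879

Y = trial on which the fourth success occurs; negative binomial, r=4, p=0.88.
P(Y=5) = C(4,3) · p^4 · (1−p)^1
= 4 · 0.5997 · 0.12 = 0.287854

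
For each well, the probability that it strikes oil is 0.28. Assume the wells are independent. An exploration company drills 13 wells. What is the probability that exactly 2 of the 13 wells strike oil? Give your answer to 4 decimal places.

X ~ Binomial(n=13, p=0.28).
P(X=2) = C(13,2) · p^2 · (1−p)^11
= 78 · 0.0784 · 0.026956 = 0.164842

0.1648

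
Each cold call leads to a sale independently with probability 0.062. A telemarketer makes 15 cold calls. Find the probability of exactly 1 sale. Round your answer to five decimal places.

X ~ Binomial(n=15, p=0.062).
P(X=1) = C(15,1) · p^1 · (1−p)^14
= 15 · 0.062 · 0.40817 = 0.3795969

0.37960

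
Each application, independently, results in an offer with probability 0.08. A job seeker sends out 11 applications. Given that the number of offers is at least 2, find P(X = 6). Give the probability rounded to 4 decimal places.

X ~ Binomial(11, 0.08). Want P(X=6 | X≥2) = P(X=6) / P(X≥2).
P(X=6) = C(11,6)·0.08^6·0.92^5 = 0.000080
P(X≥2) = 1 − 0.399637 − 0.382262 = 0.218101
Ratio = 0.000080 / 0.218101 = 0.000366

0.0004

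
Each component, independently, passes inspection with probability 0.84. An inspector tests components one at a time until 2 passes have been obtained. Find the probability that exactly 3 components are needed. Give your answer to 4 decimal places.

0.2258

Y = trial on which the second success occurs; negative binomial, r=2, p=0.84.
P(Y=3) = C(2,1) · p^2 · (1−p)^1
= 2 · 0.7056 · 0.16 = 0.225792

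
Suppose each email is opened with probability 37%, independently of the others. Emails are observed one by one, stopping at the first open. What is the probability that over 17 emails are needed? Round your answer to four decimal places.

0.0004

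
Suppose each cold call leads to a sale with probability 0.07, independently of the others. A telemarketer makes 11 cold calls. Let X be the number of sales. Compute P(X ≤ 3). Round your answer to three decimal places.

X ~ Binomial(11, 0.07); P(X ≤ 3) = Σ C(11,k) p^k (1−p)^(11−k) over k:
  k=0: C(11,0)·0.07^0·0.93^11 = 0.45010
  k=1: C(11,1)·0.07^1·0.93^10 = 0.37267
  k=2: C(11,2)·0.07^2·0.93^9 = 0.14025
  k=3: C(11,3)·0.07^3·0.93^8 = 0.03167
Total = 0.99469

0.995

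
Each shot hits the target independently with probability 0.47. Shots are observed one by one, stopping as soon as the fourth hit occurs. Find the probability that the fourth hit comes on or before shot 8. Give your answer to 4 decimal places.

0.5694

Finishing within 8 shots ⇔ at least 4 successes in the first 8. With X ~ Binomial(8, 0.47), P(Y ≤ 8) = 1 − P(X ≤ 3).
  k=0: C(8,0)·0.47^0·0.53^8 = 0.006226
  k=1: C(8,1)·0.47^1·0.53^7 = 0.044169
  k=2: C(8,2)·0.47^2·0.53^6 = 0.137091
  k=3: C(8,3)·0.47^3·0.53^5 = 0.243143
1 − 0.430629 = 0.569371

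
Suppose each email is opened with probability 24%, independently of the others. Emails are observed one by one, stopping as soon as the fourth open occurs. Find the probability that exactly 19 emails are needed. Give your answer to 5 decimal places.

Y = trial on which the fourth success occurs; negative binomial, r=4, p=0.24.
P(Y=19) = C(18,3) · p^4 · (1−p)^15
= 816 · 0.0033178 · 0.016301 = 0.0441305

0.04413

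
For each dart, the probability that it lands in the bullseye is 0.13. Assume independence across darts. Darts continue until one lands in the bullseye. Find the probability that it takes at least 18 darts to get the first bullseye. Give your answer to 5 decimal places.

Y = number of darts to the first success; geometric, p = 0.13.
P(Y > 17) = P(first 17 all fail) = (1−p)^17 = 0.0937189

0.09372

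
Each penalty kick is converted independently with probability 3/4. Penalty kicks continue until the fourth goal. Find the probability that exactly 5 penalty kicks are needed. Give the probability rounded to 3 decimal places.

0.316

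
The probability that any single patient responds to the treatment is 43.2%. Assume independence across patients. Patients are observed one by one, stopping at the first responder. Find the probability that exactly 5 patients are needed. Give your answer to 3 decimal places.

0.045

Geometric (trials to first success), p = 0.432.
P(Y = 5) = (1−p)^4 · p = 0.10409 · 0.432 = 0.04497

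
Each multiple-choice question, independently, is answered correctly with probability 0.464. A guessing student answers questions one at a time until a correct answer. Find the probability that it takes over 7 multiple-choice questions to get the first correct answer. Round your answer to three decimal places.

Y = number of multiple-choice questions to the first success; geometric, p = 0.464.
P(Y > 7) = P(first 7 all fail) = (1−p)^7 = 0.01271

0.013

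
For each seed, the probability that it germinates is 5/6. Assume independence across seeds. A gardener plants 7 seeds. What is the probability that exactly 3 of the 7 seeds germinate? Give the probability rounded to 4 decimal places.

X ~ Binomial(n=7, p=0.833333).
P(X=3) = C(7,3) · p^3 · (1−p)^4
= 35 · 0.5787 · 0.0007716 = 0.015629

0.0156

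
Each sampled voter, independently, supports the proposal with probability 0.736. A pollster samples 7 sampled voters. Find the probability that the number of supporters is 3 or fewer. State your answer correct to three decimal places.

0.084

X ~ Binomial(7, 0.736); P(X ≤ 3) = Σ C(7,k) p^k (1−p)^(7−k) over k:
  k=0: C(7,0)·0.736^0·0.264^7 = 0.00009
  k=1: C(7,1)·0.736^1·0.264^6 = 0.00174
  k=2: C(7,2)·0.736^2·0.264^5 = 0.01459
  k=3: C(7,3)·0.736^3·0.264^4 = 0.06778
Total = 0.08420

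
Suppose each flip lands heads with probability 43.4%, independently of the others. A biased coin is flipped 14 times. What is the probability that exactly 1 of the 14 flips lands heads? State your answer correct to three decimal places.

X ~ Binomial(n=14, p=0.434).
P(X=1) = C(14,1) · p^1 · (1−p)^13
= 14 · 0.434 · 0.00061181 = 0.00372

0.004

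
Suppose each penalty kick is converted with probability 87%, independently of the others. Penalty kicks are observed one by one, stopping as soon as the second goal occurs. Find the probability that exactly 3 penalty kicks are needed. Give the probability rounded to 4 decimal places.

Y = trial on which the second success occurs; negative binomial, r=2, p=0.87.
P(Y=3) = C(2,1) · p^2 · (1−p)^1
= 2 · 0.7569 · 0.13 = 0.196794

0.1968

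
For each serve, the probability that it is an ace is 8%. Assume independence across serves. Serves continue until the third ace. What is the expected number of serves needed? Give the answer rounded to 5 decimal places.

37.50000

Y = total serves until the third success; negative binomial with r=3, p=0.08.
E[Y] = r / p = 3 / 0.08 = 37.5000000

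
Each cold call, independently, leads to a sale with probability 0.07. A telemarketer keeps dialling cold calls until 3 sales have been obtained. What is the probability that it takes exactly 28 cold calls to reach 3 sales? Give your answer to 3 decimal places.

Y = trial on which the third success occurs; negative binomial, r=3, p=0.07.
P(Y=28) = C(27,2) · p^3 · (1−p)^25
= 351 · 0.000343 · 0.16296 = 0.01962

0.020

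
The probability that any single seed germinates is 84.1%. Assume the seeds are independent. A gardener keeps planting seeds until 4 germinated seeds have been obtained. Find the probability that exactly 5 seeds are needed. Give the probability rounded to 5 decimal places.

0.31816

Y = trial on which the fourth success occurs; negative binomial, r=4, p=0.841.
P(Y=5) = C(4,3) · p^4 · (1−p)^1
= 4 · 0.50025 · 0.159 = 0.3181567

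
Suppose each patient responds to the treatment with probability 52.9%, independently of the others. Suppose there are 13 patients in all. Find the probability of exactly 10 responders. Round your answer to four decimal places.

0.0513

X ~ Binomial(n=13, p=0.529).
P(X=10) = C(13,10) · p^10 · (1−p)^3
= 286 · 0.0017162 · 0.10449 = 0.051284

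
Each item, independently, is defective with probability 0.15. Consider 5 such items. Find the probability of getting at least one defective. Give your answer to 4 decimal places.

0.5563

P(at least one) = 1 − P(none) = 1 − (1 − 0.15)^5
= 1 − 0.443705 = 0.556295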